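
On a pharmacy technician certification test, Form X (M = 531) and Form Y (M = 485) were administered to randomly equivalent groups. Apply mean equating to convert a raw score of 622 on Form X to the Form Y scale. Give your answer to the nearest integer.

Mean equating: y = x + (M_Y − M_X) = 622 + (485 − 531) = 576

576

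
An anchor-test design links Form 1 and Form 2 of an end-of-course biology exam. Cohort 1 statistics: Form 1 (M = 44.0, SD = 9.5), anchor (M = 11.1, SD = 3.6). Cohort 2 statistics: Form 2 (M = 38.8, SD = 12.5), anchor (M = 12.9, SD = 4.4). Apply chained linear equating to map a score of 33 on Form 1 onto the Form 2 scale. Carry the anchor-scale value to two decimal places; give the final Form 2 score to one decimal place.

Form 1 → anchor (Cohort 1): v = (3.6/9.5)(33 − 44.0) + 11.1 = 6.93
anchor → Form 2 (Cohort 2): y = (12.5/4.4)(6.93 − 12.9) + 38.8 = 21.8

21.8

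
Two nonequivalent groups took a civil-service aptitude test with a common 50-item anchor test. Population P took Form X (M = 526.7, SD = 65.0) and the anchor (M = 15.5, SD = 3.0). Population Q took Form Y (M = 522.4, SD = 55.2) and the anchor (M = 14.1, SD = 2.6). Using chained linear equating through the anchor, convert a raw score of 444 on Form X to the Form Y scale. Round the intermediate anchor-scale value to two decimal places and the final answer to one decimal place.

Form X → anchor (Population P): v = (3.0/65.0)(444 − 526.7) + 15.5 = 11.68
anchor → Form Y (Population Q): y = (55.2/2.6)(11.68 − 14.1) + 522.4 = 471.0

471.0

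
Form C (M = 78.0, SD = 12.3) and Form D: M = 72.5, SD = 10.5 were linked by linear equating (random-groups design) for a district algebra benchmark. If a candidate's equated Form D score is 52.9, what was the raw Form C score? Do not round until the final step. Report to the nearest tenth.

55.0

Invert y = (SD_Y/SD_X)(x − M_X) + M_Y:
x = (SD_X/SD_Y)(y − M_Y) + M_X = (12.3/10.5)(52.9 − 72.5) + 78.0
x = 1.171429 × -19.600 + 78.0 = 55.0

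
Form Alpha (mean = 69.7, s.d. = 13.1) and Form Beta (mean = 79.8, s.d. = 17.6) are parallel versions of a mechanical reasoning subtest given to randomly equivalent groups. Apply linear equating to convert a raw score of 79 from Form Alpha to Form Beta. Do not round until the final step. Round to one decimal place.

92.3

Linear equating: y = (SD_Y/SD_X)(x − M_X) + M_Y
y = (17.6/13.1)(79 − 69.7) + 79.8
y = 1.343511 × 9.3 + 79.8 = 12.4947 + 79.8 = 92.3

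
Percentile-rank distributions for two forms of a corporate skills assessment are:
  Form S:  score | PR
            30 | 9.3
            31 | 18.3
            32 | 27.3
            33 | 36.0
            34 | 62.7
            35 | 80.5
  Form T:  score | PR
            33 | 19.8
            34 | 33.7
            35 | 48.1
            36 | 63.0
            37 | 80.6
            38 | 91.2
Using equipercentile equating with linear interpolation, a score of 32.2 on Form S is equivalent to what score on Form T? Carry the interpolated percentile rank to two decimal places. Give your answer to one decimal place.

PR of 32.2 on Form S: 27.3 + (32.2 − 32)/(33 − 32) × (36.0 − 27.3) = 29.04
On Form T, PR 29.04 falls between score 33 (PR 19.8) and 34 (PR 33.7).
Interpolate: 33 + (29.04 − 19.8)/(33.7 − 19.8) × (34 − 33) = 33.7

33.7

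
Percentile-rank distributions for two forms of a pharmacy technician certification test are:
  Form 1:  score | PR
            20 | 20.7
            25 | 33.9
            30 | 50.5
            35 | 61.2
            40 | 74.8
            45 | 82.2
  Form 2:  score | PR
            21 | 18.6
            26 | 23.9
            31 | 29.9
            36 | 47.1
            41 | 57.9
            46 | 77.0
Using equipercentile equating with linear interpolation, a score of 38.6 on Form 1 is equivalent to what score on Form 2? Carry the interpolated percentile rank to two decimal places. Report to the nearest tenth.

PR of 38.6 on Form 1: 61.2 + (38.6 − 35)/(40 − 35) × (74.8 − 61.2) = 70.99
On Form 2, PR 70.99 falls between score 41 (PR 57.9) and 46 (PR 77.0).
Interpolate: 41 + (70.99 − 57.9)/(77.0 − 57.9) × (46 − 41) = 44.4

44.4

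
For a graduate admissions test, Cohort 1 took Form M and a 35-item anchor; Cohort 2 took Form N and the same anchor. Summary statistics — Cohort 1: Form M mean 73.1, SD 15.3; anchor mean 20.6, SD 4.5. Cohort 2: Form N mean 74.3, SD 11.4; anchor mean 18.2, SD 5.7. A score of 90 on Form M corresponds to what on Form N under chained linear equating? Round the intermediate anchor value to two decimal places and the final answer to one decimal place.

Form M → anchor (Cohort 1): v = (4.5/15.3)(90 − 73.1) + 20.6 = 25.57
anchor → Form N (Cohort 2): y = (11.4/5.7)(25.57 − 18.2) + 74.3 = 89.0

89.0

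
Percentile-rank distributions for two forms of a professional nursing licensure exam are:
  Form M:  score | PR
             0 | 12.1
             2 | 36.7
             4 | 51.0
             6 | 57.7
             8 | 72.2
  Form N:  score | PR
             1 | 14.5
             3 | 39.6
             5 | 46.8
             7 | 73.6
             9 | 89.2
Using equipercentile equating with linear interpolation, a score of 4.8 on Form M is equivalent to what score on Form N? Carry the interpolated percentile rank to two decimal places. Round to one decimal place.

5.5

PR of 4.8 on Form M: 51.0 + (4.8 − 4)/(6 − 4) × (57.7 − 51.0) = 53.68
On Form N, PR 53.68 falls between score 5 (PR 46.8) and 7 (PR 73.6).
Interpolate: 5 + (53.68 − 46.8)/(73.6 − 46.8) × (7 − 5) = 5.5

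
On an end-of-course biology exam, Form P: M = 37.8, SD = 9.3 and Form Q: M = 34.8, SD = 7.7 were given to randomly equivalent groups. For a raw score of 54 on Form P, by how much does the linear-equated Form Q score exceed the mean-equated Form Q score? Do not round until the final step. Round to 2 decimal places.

-2.79

Mean-equated: 54 + (34.8 − 37.8) = 51.00
Linear-equated: (7.7/9.3)(54 − 37.8) + 34.8 = 48.213
Difference = 48.213 − 51.00 = -2.79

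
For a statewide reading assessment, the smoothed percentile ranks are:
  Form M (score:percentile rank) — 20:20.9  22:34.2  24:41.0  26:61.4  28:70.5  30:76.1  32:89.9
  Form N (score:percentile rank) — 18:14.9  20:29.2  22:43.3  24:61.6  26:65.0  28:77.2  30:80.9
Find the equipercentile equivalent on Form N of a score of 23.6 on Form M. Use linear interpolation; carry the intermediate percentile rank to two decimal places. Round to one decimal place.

PR of 23.6 on Form M: 34.2 + (23.6 − 22)/(24 − 22) × (41.0 − 34.2) = 39.64
On Form N, PR 39.64 falls between score 20 (PR 29.2) and 22 (PR 43.3).
Interpolate: 20 + (39.64 − 29.2)/(43.3 − 29.2) × (22 − 20) = 21.5

21.5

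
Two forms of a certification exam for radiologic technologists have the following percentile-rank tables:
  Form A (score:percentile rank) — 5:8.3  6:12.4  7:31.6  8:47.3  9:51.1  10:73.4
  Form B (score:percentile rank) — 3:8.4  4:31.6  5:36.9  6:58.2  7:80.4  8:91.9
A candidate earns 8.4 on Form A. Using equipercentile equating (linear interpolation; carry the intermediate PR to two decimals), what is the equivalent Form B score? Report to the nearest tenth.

PR of 8.4 on Form A: 47.3 + (8.4 − 8)/(9 − 8) × (51.1 − 47.3) = 48.82
On Form B, PR 48.82 falls between score 5 (PR 36.9) and 6 (PR 58.2).
Interpolate: 5 + (48.82 − 36.9)/(58.2 − 36.9) × (6 − 5) = 5.6

5.6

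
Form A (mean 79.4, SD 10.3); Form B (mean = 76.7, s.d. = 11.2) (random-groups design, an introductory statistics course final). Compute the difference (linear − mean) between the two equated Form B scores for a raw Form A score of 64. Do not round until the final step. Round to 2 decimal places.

-1.35

Mean-equated: 64 + (76.7 − 79.4) = 61.30
Linear-equated: (11.2/10.3)(64 − 79.4) + 76.7 = 59.954
Difference = 59.954 − 61.30 = -1.35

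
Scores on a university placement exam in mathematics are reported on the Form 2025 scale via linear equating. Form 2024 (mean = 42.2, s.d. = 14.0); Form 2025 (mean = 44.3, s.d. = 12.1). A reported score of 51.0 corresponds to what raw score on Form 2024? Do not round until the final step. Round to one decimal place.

50.0

Invert y = (SD_Y/SD_X)(x − M_X) + M_Y:
x = (SD_X/SD_Y)(y − M_Y) + M_X = (14.0/12.1)(51.0 − 44.3) + 42.2
x = 1.157025 × 6.700 + 42.2 = 50.0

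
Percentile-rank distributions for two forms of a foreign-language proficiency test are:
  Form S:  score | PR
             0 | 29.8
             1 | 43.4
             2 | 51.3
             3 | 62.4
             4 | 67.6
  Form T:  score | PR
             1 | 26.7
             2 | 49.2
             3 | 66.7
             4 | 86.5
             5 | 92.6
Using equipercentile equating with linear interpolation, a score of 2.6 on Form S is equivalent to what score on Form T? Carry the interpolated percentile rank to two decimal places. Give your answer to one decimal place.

2.5

PR of 2.6 on Form S: 51.3 + (2.6 − 2)/(3 − 2) × (62.4 − 51.3) = 57.96
On Form T, PR 57.96 falls between score 2 (PR 49.2) and 3 (PR 66.7).
Interpolate: 2 + (57.96 − 49.2)/(66.7 − 49.2) × (3 − 2) = 2.5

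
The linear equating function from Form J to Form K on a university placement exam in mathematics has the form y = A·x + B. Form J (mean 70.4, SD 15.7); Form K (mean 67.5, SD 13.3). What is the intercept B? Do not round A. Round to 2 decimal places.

A = SD_Y / SD_X = 13.3 / 15.7 = 0.847134
B = M_Y − A·M_X = 67.5 − 0.847134 × 70.4 = 7.86

7.86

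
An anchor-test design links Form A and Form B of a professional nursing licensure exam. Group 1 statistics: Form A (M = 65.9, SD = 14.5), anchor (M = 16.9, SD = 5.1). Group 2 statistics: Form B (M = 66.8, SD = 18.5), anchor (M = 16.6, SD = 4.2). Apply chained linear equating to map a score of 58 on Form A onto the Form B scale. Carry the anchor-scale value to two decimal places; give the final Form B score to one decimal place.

Form A → anchor (Group 1): v = (5.1/14.5)(58 − 65.9) + 16.9 = 14.12
anchor → Form B (Group 2): y = (18.5/4.2)(14.12 − 16.6) + 66.8 = 55.9

55.9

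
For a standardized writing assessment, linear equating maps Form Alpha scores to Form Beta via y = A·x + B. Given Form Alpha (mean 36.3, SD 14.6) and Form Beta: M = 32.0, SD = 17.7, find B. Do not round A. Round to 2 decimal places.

A = SD_Y / SD_X = 17.7 / 14.6 = 1.212329
B = M_Y − A·M_X = 32.0 − 1.212329 × 36.3 = -12.01

-12.01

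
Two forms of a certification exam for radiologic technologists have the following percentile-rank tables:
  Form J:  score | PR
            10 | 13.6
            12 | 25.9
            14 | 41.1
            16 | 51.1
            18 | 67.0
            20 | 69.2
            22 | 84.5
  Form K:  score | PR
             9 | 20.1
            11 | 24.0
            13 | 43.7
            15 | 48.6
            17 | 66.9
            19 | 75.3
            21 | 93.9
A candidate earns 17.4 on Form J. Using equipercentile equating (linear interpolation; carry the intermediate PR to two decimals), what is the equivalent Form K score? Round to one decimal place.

PR of 17.4 on Form J: 51.1 + (17.4 − 16)/(18 − 16) × (67.0 − 51.1) = 62.23
On Form K, PR 62.23 falls between score 15 (PR 48.6) and 17 (PR 66.9).
Interpolate: 15 + (62.23 − 48.6)/(66.9 − 48.6) × (17 − 15) = 16.5

16.5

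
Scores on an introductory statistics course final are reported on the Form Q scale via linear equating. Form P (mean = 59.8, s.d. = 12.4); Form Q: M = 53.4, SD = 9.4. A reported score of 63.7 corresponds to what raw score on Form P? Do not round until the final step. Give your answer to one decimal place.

73.4

Invert y = (SD_Y/SD_X)(x − M_X) + M_Y:
x = (SD_X/SD_Y)(y − M_Y) + M_X = (12.4/9.4)(63.7 − 53.4) + 59.8
x = 1.319149 × 10.300 + 59.8 = 73.4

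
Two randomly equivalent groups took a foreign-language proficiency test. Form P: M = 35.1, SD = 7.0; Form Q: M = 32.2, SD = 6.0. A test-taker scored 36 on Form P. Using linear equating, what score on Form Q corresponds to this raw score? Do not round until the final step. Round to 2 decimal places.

32.97

Linear equating: y = (SD_Y/SD_X)(x − M_X) + M_Y
y = (6.0/7.0)(36 − 35.1) + 32.2
y = 0.857143 × 0.9 + 32.2 = 0.7714 + 32.2 = 32.97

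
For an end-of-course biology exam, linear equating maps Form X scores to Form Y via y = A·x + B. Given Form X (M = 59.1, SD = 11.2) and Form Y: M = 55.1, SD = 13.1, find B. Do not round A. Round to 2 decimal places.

A = SD_Y / SD_X = 13.1 / 11.2 = 1.169643
B = M_Y − A·M_X = 55.1 − 1.169643 × 59.1 = -14.03

-14.03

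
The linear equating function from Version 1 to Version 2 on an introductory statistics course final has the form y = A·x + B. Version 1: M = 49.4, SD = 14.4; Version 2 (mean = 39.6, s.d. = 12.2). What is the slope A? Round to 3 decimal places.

0.847

A = SD_Y / SD_X = 12.2 / 14.4 = 0.847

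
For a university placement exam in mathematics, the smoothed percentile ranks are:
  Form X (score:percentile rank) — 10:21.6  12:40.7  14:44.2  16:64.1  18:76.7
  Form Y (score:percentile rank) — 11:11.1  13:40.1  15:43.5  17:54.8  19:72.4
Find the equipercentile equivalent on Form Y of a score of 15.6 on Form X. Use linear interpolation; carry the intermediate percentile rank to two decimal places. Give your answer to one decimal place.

PR of 15.6 on Form X: 44.2 + (15.6 − 14)/(16 − 14) × (64.1 − 44.2) = 60.12
On Form Y, PR 60.12 falls between score 17 (PR 54.8) and 19 (PR 72.4).
Interpolate: 17 + (60.12 − 54.8)/(72.4 − 54.8) × (19 − 17) = 17.6

17.6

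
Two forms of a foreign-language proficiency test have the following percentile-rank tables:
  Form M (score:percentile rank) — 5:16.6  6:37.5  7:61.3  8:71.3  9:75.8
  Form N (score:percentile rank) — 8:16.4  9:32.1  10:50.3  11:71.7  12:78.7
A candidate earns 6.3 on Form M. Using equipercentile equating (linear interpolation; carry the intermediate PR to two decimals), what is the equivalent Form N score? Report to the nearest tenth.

9.7

PR of 6.3 on Form M: 37.5 + (6.3 − 6)/(7 − 6) × (61.3 − 37.5) = 44.64
On Form N, PR 44.64 falls between score 9 (PR 32.1) and 10 (PR 50.3).
Interpolate: 9 + (44.64 − 32.1)/(50.3 − 32.1) × (10 − 9) = 9.7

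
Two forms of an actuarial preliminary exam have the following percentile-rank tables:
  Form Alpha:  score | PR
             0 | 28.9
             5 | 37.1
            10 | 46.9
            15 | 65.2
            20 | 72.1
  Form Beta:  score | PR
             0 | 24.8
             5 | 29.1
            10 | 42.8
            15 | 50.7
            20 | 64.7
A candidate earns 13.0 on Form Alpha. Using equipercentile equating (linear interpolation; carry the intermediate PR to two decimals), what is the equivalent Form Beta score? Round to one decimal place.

17.6

PR of 13.0 on Form Alpha: 46.9 + (13.0 − 10)/(15 − 10) × (65.2 − 46.9) = 57.88
On Form Beta, PR 57.88 falls between score 15 (PR 50.7) and 20 (PR 64.7).
Interpolate: 15 + (57.88 − 50.7)/(64.7 − 50.7) × (20 − 15) = 17.6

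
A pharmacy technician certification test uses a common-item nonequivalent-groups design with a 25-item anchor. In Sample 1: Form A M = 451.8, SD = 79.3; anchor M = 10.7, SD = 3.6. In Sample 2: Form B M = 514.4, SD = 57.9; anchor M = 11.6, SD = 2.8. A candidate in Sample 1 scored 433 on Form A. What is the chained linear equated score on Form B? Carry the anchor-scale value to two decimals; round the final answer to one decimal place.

478.2

Form A → anchor (Sample 1): v = (3.6/79.3)(433 − 451.8) + 10.7 = 9.85
anchor → Form B (Sample 2): y = (57.9/2.8)(9.85 − 11.6) + 514.4 = 478.2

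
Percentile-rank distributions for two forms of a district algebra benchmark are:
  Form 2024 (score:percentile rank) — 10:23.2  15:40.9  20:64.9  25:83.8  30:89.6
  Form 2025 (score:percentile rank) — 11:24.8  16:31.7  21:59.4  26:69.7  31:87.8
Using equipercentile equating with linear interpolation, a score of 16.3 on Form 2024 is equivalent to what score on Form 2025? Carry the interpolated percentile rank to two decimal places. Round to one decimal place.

PR of 16.3 on Form 2024: 40.9 + (16.3 − 15)/(20 − 15) × (64.9 − 40.9) = 47.14
On Form 2025, PR 47.14 falls between score 16 (PR 31.7) and 21 (PR 59.4).
Interpolate: 16 + (47.14 − 31.7)/(59.4 − 31.7) × (21 − 16) = 18.8

18.8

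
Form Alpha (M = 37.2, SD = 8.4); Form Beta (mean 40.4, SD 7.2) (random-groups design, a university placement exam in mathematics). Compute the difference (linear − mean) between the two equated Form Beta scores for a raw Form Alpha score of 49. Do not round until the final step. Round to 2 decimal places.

Mean-equated: 49 + (40.4 − 37.2) = 52.20
Linear-equated: (7.2/8.4)(49 − 37.2) + 40.4 = 50.514
Difference = 50.514 − 52.20 = -1.69

-1.69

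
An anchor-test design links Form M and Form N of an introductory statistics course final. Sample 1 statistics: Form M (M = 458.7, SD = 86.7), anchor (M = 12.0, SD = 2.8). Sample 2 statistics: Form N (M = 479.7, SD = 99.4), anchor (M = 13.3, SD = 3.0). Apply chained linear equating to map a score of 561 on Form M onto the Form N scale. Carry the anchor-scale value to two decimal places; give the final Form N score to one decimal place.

Form M → anchor (Sample 1): v = (2.8/86.7)(561 − 458.7) + 12.0 = 15.30
anchor → Form N (Sample 2): y = (99.4/3.0)(15.30 − 13.3) + 479.7 = 546.0

546.0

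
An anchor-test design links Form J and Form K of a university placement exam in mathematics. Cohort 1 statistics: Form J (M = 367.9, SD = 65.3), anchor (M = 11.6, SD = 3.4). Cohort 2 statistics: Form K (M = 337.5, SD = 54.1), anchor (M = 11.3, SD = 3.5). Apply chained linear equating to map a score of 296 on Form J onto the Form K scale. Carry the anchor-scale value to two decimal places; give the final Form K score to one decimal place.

Form J → anchor (Cohort 1): v = (3.4/65.3)(296 − 367.9) + 11.6 = 7.86
anchor → Form K (Cohort 2): y = (54.1/3.5)(7.86 − 11.3) + 337.5 = 284.3

284.3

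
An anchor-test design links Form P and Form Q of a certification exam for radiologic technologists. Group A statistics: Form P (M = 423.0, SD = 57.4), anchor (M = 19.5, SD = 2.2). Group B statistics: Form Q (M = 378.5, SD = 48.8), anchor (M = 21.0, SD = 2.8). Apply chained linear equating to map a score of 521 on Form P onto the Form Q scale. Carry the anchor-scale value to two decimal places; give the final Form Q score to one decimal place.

417.9

Form P → anchor (Group A): v = (2.2/57.4)(521 − 423.0) + 19.5 = 23.26
anchor → Form Q (Group B): y = (48.8/2.8)(23.26 − 21.0) + 378.5 = 417.9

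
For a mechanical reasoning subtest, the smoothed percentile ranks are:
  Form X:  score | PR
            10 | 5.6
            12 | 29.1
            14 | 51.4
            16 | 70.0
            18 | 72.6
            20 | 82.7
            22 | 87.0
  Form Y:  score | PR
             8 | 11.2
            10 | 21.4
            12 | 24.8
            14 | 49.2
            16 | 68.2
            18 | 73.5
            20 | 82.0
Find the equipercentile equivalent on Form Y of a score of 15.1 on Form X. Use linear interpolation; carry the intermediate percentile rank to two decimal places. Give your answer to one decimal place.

15.3

PR of 15.1 on Form X: 51.4 + (15.1 − 14)/(16 − 14) × (70.0 − 51.4) = 61.63
On Form Y, PR 61.63 falls between score 14 (PR 49.2) and 16 (PR 68.2).
Interpolate: 14 + (61.63 − 49.2)/(68.2 − 49.2) × (16 − 14) = 15.3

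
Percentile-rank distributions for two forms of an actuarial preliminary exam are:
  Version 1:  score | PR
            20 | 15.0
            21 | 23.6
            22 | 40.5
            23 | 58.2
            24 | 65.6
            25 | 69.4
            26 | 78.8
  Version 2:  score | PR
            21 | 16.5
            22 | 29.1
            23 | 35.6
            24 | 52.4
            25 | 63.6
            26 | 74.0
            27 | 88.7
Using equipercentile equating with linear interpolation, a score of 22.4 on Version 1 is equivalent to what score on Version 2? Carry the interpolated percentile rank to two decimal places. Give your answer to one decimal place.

23.7

PR of 22.4 on Version 1: 40.5 + (22.4 − 22)/(23 − 22) × (58.2 − 40.5) = 47.58
On Version 2, PR 47.58 falls between score 23 (PR 35.6) and 24 (PR 52.4).
Interpolate: 23 + (47.58 − 35.6)/(52.4 − 35.6) × (24 − 23) = 23.7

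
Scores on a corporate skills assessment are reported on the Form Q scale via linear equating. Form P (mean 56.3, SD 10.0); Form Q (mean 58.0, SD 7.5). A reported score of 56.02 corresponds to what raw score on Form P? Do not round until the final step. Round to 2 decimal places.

53.66

Invert y = (SD_Y/SD_X)(x − M_X) + M_Y:
x = (SD_X/SD_Y)(y − M_Y) + M_X = (10.0/7.5)(56.02 − 58.0) + 56.3
x = 1.333333 × -1.980 + 56.3 = 53.66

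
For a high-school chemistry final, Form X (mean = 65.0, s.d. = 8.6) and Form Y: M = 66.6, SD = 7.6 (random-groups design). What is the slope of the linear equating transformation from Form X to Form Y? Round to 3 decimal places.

A = SD_Y / SD_X = 7.6 / 8.6 = 0.884

0.884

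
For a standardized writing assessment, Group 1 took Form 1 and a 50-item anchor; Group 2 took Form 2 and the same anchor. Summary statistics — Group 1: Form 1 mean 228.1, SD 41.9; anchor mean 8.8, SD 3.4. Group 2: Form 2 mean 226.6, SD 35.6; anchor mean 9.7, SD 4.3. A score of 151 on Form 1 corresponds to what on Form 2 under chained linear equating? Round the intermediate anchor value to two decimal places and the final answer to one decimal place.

167.3

Form 1 → anchor (Group 1): v = (3.4/41.9)(151 − 228.1) + 8.8 = 2.54
anchor → Form 2 (Group 2): y = (35.6/4.3)(2.54 − 9.7) + 226.6 = 167.3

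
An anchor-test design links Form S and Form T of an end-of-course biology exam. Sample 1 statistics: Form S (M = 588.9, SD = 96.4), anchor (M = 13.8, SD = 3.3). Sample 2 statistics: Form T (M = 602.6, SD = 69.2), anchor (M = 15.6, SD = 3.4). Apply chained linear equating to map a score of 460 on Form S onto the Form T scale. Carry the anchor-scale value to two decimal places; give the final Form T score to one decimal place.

Form S → anchor (Sample 1): v = (3.3/96.4)(460 − 588.9) + 13.8 = 9.39
anchor → Form T (Sample 2): y = (69.2/3.4)(9.39 − 15.6) + 602.6 = 476.2

476.2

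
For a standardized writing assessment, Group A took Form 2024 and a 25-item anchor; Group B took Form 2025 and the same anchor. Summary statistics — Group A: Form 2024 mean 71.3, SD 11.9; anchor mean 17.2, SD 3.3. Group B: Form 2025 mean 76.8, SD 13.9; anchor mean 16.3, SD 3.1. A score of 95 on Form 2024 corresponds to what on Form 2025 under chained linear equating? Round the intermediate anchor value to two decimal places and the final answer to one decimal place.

110.3

Form 2024 → anchor (Group A): v = (3.3/11.9)(95 − 71.3) + 17.2 = 23.77
anchor → Form 2025 (Group B): y = (13.9/3.1)(23.77 − 16.3) + 76.8 = 110.3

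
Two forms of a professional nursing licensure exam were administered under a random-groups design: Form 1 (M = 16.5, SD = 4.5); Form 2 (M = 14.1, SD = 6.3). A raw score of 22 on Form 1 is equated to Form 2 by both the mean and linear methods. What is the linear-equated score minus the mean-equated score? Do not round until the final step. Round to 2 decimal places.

2.20

Mean-equated: 22 + (14.1 − 16.5) = 19.60
Linear-equated: (6.3/4.5)(22 − 16.5) + 14.1 = 21.800
Difference = 21.800 − 19.60 = 2.20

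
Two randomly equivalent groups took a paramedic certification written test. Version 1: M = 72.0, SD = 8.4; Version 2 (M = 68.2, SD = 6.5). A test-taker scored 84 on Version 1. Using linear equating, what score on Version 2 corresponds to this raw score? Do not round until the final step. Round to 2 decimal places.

77.49

Linear equating: y = (SD_Y/SD_X)(x − M_X) + M_Y
y = (6.5/8.4)(84 − 72.0) + 68.2
y = 0.773810 × 12.0 + 68.2 = 9.2857 + 68.2 = 77.49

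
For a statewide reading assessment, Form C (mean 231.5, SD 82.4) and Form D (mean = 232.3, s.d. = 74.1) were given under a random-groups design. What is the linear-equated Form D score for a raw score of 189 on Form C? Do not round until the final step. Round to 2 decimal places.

194.08

Linear equating: y = (SD_Y/SD_X)(x − M_X) + M_Y
y = (74.1/82.4)(189 − 231.5) + 232.3
y = 0.899272 × -42.5 + 232.3 = -38.2191 + 232.3 = 194.08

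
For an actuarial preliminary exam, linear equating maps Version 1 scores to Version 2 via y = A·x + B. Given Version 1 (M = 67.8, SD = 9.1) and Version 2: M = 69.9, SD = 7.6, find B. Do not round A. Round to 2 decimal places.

13.28

A = SD_Y / SD_X = 7.6 / 9.1 = 0.835165
B = M_Y − A·M_X = 69.9 − 0.835165 × 67.8 = 13.28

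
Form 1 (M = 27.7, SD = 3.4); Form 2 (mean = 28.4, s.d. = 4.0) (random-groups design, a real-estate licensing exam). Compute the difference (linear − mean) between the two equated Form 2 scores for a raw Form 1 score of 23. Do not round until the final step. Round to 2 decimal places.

-0.83

Mean-equated: 23 + (28.4 − 27.7) = 23.70
Linear-equated: (4.0/3.4)(23 − 27.7) + 28.4 = 22.871
Difference = 22.871 − 23.70 = -0.83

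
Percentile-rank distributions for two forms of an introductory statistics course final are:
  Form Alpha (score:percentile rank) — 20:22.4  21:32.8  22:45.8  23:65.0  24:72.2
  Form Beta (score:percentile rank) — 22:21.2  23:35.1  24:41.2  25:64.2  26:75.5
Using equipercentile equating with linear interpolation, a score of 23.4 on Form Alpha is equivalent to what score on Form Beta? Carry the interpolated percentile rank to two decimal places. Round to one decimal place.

PR of 23.4 on Form Alpha: 65.0 + (23.4 − 23)/(24 − 23) × (72.2 − 65.0) = 67.88
On Form Beta, PR 67.88 falls between score 25 (PR 64.2) and 26 (PR 75.5).
Interpolate: 25 + (67.88 − 64.2)/(75.5 − 64.2) × (26 − 25) = 25.3

25.3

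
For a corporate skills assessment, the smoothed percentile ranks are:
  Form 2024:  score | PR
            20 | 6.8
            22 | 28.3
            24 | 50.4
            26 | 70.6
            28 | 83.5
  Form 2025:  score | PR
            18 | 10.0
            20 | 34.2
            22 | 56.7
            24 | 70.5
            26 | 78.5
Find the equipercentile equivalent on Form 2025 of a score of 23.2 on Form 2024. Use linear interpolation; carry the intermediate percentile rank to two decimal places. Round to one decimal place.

PR of 23.2 on Form 2024: 28.3 + (23.2 − 22)/(24 − 22) × (50.4 − 28.3) = 41.56
On Form 2025, PR 41.56 falls between score 20 (PR 34.2) and 22 (PR 56.7).
Interpolate: 20 + (41.56 − 34.2)/(56.7 − 34.2) × (22 − 20) = 20.7

20.7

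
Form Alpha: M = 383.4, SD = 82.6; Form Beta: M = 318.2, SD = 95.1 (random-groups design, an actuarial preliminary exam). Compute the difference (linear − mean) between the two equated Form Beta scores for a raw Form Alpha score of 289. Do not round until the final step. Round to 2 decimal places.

-14.29

Mean-equated: 289 + (318.2 − 383.4) = 223.80
Linear-equated: (95.1/82.6)(289 − 383.4) + 318.2 = 209.514
Difference = 209.514 − 223.80 = -14.29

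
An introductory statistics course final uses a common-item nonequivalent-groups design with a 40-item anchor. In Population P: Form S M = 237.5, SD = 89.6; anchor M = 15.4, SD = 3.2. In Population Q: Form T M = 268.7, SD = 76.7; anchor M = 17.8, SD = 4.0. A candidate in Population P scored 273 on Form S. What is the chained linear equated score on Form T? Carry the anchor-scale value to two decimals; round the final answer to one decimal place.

247.0

Form S → anchor (Population P): v = (3.2/89.6)(273 − 237.5) + 15.4 = 16.67
anchor → Form T (Population Q): y = (76.7/4.0)(16.67 − 17.8) + 268.7 = 247.0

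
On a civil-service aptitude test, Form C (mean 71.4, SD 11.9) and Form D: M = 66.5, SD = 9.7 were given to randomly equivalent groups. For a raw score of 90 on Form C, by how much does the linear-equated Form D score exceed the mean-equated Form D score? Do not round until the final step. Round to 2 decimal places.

-3.44

Mean-equated: 90 + (66.5 − 71.4) = 85.10
Linear-equated: (9.7/11.9)(90 − 71.4) + 66.5 = 81.661
Difference = 81.661 − 85.10 = -3.44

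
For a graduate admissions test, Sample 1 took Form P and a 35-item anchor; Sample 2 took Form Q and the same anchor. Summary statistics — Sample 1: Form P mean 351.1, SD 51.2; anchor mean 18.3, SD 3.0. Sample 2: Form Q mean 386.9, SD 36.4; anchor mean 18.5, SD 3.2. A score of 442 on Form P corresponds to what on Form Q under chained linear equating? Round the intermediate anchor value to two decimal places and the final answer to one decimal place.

445.3

Form P → anchor (Sample 1): v = (3.0/51.2)(442 − 351.1) + 18.3 = 23.63
anchor → Form Q (Sample 2): y = (36.4/3.2)(23.63 − 18.5) + 386.9 = 445.3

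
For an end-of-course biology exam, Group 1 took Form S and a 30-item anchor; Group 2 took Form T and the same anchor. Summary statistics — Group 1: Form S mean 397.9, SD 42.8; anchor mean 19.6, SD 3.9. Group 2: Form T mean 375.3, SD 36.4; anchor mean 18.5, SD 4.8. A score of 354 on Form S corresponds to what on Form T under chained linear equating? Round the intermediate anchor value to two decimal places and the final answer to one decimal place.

353.3

Form S → anchor (Group 1): v = (3.9/42.8)(354 − 397.9) + 19.6 = 15.60
anchor → Form T (Group 2): y = (36.4/4.8)(15.60 − 18.5) + 375.3 = 353.3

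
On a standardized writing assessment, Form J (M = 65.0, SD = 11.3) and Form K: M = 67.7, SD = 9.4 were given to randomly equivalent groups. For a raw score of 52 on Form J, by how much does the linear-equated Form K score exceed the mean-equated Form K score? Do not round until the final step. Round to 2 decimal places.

2.19

Mean-equated: 52 + (67.7 − 65.0) = 54.70
Linear-equated: (9.4/11.3)(52 − 65.0) + 67.7 = 56.886
Difference = 56.886 − 54.70 = 2.19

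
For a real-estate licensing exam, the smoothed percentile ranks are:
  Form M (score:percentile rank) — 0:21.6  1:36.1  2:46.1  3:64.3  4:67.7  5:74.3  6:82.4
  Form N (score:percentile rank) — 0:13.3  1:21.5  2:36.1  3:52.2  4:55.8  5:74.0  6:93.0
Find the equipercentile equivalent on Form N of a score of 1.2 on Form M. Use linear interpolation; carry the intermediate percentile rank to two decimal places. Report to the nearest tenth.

2.1

PR of 1.2 on Form M: 36.1 + (1.2 − 1)/(2 − 1) × (46.1 − 36.1) = 38.10
On Form N, PR 38.10 falls between score 2 (PR 36.1) and 3 (PR 52.2).
Interpolate: 2 + (38.10 − 36.1)/(52.2 − 36.1) × (3 − 2) = 2.1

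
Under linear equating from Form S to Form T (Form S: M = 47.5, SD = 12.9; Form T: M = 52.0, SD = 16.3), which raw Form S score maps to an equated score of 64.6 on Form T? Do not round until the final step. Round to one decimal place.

Invert y = (SD_Y/SD_X)(x − M_X) + M_Y:
x = (SD_X/SD_Y)(y − M_Y) + M_X = (12.9/16.3)(64.6 − 52.0) + 47.5
x = 0.791411 × 12.600 + 47.5 = 57.5

57.5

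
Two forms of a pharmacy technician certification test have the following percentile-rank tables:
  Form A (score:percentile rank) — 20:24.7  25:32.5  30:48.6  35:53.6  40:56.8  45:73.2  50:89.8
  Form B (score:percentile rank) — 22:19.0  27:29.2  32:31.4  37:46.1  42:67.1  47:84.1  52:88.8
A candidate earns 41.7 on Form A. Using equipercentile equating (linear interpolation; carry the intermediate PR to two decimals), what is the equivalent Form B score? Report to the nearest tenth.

PR of 41.7 on Form A: 56.8 + (41.7 − 40)/(45 − 40) × (73.2 − 56.8) = 62.38
On Form B, PR 62.38 falls between score 37 (PR 46.1) and 42 (PR 67.1).
Interpolate: 37 + (62.38 − 46.1)/(67.1 − 46.1) × (42 − 37) = 40.9

40.9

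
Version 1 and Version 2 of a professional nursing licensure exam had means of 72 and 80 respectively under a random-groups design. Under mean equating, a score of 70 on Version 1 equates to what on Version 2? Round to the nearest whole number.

Mean equating: y = x + (M_Y − M_X) = 70 + (80 − 72) = 78

78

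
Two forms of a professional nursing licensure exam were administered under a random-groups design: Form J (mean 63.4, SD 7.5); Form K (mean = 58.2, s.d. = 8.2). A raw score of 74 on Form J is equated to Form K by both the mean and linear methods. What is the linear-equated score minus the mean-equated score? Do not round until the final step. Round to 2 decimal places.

0.99

Mean-equated: 74 + (58.2 − 63.4) = 68.80
Linear-equated: (8.2/7.5)(74 − 63.4) + 58.2 = 69.789
Difference = 69.789 − 68.80 = 0.99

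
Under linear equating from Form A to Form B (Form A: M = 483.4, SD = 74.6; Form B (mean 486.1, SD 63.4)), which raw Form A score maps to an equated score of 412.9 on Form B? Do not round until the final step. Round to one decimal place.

397.3

Invert y = (SD_Y/SD_X)(x − M_X) + M_Y:
x = (SD_X/SD_Y)(y − M_Y) + M_X = (74.6/63.4)(412.9 − 486.1) + 483.4
x = 1.176656 × -73.200 + 483.4 = 397.3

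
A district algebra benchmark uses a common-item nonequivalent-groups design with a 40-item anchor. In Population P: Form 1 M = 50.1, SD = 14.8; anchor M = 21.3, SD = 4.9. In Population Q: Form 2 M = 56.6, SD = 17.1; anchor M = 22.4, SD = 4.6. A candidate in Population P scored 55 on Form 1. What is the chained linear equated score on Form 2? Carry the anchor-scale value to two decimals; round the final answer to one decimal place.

Form 1 → anchor (Population P): v = (4.9/14.8)(55 − 50.1) + 21.3 = 22.92
anchor → Form 2 (Population Q): y = (17.1/4.6)(22.92 − 22.4) + 56.6 = 58.5

58.5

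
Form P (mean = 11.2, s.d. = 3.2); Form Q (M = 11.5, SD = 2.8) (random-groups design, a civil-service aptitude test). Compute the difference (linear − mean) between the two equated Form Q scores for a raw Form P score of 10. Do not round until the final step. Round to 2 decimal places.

Mean-equated: 10 + (11.5 − 11.2) = 10.30
Linear-equated: (2.8/3.2)(10 − 11.2) + 11.5 = 10.450
Difference = 10.450 − 10.30 = 0.15

0.15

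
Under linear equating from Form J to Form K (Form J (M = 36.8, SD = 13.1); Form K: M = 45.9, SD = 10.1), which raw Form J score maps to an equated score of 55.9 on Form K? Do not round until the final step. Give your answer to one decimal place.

Invert y = (SD_Y/SD_X)(x − M_X) + M_Y:
x = (SD_X/SD_Y)(y − M_Y) + M_X = (13.1/10.1)(55.9 − 45.9) + 36.8
x = 1.297030 × 10.000 + 36.8 = 49.8

49.8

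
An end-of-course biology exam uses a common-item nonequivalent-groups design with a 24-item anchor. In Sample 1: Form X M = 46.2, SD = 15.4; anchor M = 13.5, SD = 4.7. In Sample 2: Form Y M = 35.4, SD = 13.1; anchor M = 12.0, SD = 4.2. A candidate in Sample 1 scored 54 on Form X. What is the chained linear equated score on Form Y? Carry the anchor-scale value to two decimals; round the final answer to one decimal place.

Form X → anchor (Sample 1): v = (4.7/15.4)(54 − 46.2) + 13.5 = 15.88
anchor → Form Y (Sample 2): y = (13.1/4.2)(15.88 − 12.0) + 35.4 = 47.5

47.5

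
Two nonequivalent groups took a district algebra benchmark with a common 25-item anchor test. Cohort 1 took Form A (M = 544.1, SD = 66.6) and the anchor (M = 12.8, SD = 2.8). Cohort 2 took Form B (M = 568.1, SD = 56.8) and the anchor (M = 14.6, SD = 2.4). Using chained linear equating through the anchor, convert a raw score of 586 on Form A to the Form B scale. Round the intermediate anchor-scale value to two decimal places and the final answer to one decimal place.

Form A → anchor (Cohort 1): v = (2.8/66.6)(586 − 544.1) + 12.8 = 14.56
anchor → Form B (Cohort 2): y = (56.8/2.4)(14.56 − 14.6) + 568.1 = 567.2

567.2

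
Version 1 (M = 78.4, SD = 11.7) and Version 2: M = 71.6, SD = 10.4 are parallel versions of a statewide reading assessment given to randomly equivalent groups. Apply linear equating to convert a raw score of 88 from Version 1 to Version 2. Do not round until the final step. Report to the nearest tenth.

Linear equating: y = (SD_Y/SD_X)(x − M_X) + M_Y
y = (10.4/11.7)(88 − 78.4) + 71.6
y = 0.888889 × 9.6 + 71.6 = 8.5333 + 71.6 = 80.1

80.1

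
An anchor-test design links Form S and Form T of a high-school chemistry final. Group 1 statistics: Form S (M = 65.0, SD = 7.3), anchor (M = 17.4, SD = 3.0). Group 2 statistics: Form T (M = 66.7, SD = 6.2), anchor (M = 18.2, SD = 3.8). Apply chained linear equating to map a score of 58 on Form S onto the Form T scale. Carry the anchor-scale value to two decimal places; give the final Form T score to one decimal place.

60.7

Form S → anchor (Group 1): v = (3.0/7.3)(58 − 65.0) + 17.4 = 14.52
anchor → Form T (Group 2): y = (6.2/3.8)(14.52 − 18.2) + 66.7 = 60.7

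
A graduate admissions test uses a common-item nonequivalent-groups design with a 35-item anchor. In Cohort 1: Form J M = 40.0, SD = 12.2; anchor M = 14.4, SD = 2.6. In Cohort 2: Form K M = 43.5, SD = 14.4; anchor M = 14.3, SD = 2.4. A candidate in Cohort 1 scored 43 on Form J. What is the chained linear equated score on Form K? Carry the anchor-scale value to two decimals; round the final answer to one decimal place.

47.9

Form J → anchor (Cohort 1): v = (2.6/12.2)(43 − 40.0) + 14.4 = 15.04
anchor → Form K (Cohort 2): y = (14.4/2.4)(15.04 − 14.3) + 43.5 = 47.9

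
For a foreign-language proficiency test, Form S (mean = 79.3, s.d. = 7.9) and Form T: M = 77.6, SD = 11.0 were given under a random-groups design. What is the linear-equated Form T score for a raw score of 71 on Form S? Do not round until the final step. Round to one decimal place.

Linear equating: y = (SD_Y/SD_X)(x − M_X) + M_Y
y = (11.0/7.9)(71 − 79.3) + 77.6
y = 1.392405 × -8.3 + 77.6 = -11.5570 + 77.6 = 66.0

66.0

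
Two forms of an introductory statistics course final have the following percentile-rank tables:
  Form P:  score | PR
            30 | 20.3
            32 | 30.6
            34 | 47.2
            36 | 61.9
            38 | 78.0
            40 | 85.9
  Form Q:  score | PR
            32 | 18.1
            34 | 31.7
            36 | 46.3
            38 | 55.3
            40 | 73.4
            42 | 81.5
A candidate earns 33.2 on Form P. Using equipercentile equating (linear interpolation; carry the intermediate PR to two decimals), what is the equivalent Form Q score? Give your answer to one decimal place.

PR of 33.2 on Form P: 30.6 + (33.2 − 32)/(34 − 32) × (47.2 − 30.6) = 40.56
On Form Q, PR 40.56 falls between score 34 (PR 31.7) and 36 (PR 46.3).
Interpolate: 34 + (40.56 − 31.7)/(46.3 − 31.7) × (36 − 34) = 35.2

35.2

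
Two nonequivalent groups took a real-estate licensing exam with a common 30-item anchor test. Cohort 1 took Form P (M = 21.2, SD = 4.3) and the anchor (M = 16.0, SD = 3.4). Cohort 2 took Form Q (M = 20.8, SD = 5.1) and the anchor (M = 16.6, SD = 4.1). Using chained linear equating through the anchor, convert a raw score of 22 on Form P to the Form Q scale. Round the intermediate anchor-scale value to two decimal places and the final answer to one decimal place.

Form P → anchor (Cohort 1): v = (3.4/4.3)(22 − 21.2) + 16.0 = 16.63
anchor → Form Q (Cohort 2): y = (5.1/4.1)(16.63 − 16.6) + 20.8 = 20.8

20.8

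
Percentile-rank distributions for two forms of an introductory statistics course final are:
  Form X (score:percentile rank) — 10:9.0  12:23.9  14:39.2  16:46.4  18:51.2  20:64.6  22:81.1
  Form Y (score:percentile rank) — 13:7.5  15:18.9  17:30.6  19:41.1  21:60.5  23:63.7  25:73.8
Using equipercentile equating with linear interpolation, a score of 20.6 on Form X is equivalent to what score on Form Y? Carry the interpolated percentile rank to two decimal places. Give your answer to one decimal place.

24.2

PR of 20.6 on Form X: 64.6 + (20.6 − 20)/(22 − 20) × (81.1 − 64.6) = 69.55
On Form Y, PR 69.55 falls between score 23 (PR 63.7) and 25 (PR 73.8).
Interpolate: 23 + (69.55 − 63.7)/(73.8 − 63.7) × (25 − 23) = 24.2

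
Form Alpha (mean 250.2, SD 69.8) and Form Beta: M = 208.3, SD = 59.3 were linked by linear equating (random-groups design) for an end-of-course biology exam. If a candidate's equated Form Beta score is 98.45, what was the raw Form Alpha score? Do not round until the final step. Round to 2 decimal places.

Invert y = (SD_Y/SD_X)(x − M_X) + M_Y:
x = (SD_X/SD_Y)(y − M_Y) + M_X = (69.8/59.3)(98.45 − 208.3) + 250.2
x = 1.177066 × -109.850 + 250.2 = 120.90

120.90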